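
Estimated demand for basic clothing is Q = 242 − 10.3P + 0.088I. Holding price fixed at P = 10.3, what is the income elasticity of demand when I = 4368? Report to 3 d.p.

At P = 10.3, I = 4368: Q = 520.294.
Holding P constant, ∂Q/∂I = 0.088.
η_I = (∂Q/∂I)·(I/Q) = 0.088 × (4368/520.294) = 0.739.

0.739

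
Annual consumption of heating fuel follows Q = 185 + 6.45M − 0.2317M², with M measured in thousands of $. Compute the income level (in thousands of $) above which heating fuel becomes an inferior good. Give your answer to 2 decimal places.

dQ/dM = 6.45 − 0.4634M.
The good is inferior where dQ/dM < 0. Setting dQ/dM = 0 gives M = 6.45 / 0.4634 = 13.92.

13.92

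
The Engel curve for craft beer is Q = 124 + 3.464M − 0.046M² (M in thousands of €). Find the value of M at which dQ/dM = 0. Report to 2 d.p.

37.65

dQ/dM = 3.464 − 0.092M.
The good is inferior where dQ/dM < 0. Setting dQ/dM = 0 gives M = 3.464 / 0.092 = 37.65.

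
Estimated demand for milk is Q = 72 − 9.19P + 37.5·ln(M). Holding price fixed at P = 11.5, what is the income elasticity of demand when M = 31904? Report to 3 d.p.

At P = 11.5, M = 31904: Q = 355.208.
Holding P constant, ∂Q/∂M = 37.5/M = 0.0011754.
η_M = (∂Q/∂M)·(M/Q) = 0.0011754 × (31904/355.208) = 0.106.

0.106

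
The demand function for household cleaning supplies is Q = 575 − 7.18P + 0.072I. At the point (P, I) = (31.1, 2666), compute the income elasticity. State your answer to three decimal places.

At P = 31.1, I = 2666: Q = 543.654.
Holding P constant, ∂Q/∂I = 0.072.
η_I = (∂Q/∂I)·(I/Q) = 0.072 × (2666/543.654) = 0.353.

0.353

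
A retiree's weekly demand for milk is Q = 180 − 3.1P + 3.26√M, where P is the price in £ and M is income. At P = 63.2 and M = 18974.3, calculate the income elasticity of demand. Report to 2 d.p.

0.52

At P = 63.2, M = 18974.3: Q = 433.136.
Holding P constant, ∂Q/∂M = 3.26/(2√M) = 0.0118333.
η_M = (∂Q/∂M)·(M/Q) = 0.0118333 × (18974.3/433.136) = 0.52.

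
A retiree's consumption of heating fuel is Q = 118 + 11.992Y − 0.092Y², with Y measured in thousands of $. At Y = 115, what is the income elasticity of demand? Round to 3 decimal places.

-3.760

At Y = 115: Q = 280.3800.
dQ/dY = 11.992 − 0.184Y = -9.16800.
η = (dQ/dY)·(Y/Q) = -9.16800 × (115/280.3800) = -3.760.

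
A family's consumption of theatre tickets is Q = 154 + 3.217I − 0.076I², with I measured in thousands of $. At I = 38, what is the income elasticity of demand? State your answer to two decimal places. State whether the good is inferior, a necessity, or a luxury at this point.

-0.58 (inferior good)

At I = 38: Q = 166.5020.
dQ/dI = 3.217 − 0.152I = -2.55900.
η = (dQ/dI)·(I/Q) = -2.55900 × (38/166.5020) = -0.58.
η < 0 ⇒ inferior good.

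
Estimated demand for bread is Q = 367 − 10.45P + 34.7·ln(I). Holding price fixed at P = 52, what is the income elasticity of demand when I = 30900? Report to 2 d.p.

0.19

At P = 52, I = 30900: Q = 182.346.
Holding P constant, ∂Q/∂I = 34.7/I = 0.00112298.
η_I = (∂Q/∂I)·(I/Q) = 0.00112298 × (30900/182.346) = 0.19.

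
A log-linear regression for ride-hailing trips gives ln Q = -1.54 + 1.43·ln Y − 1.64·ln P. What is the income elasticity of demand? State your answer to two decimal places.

1.43

In a log-linear demand, the coefficient on ln Y is the income elasticity.
So η = 1.43.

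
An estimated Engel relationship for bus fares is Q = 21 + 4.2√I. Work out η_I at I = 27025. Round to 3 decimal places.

At I = 27025: Q = 711.450.
dQ/dI = 4.2/(2√I) = 0.0127743 at this income.
η = (dQ/dI)·(I/Q) = 0.0127743 × (27025/711.450) = 0.485.

0.485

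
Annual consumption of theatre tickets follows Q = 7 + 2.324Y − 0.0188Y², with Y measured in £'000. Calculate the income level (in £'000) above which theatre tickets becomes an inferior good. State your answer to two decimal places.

61.81

dQ/dY = 2.324 − 0.0376Y.
The good is inferior where dQ/dY < 0. Setting dQ/dY = 0 gives Y = 2.324 / 0.0376 = 61.81.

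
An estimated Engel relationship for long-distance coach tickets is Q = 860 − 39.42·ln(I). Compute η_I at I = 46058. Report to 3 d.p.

-0.090

At I = 46058: Q = 436.722.
dQ/dI = -39.42/I = -0.000855877 at this income.
η = (dQ/dI)·(I/Q) = -0.000855877 × (46058/436.722) = -0.090.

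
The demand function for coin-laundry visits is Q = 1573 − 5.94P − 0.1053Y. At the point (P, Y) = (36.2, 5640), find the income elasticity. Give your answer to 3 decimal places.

-0.777

At P = 36.2, Y = 5640: Q = 764.080.
Holding P constant, ∂Q/∂Y = −0.1053.
η_Y = (∂Q/∂Y)·(Y/Q) = -0.1053 × (5640/764.080) = -0.777.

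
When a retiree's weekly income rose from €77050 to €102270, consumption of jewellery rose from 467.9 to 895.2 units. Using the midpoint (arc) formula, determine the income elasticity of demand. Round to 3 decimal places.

ΔQ = 895.2 − 467.9 = 427.3; midpoint Q̄ = (467.9 + 895.2)/2 = 681.55.
ΔI = 102270 − 77050 = 25220; midpoint Ī = (77050 + 102270)/2 = 89660.
η = (ΔQ/Q̄) ÷ (ΔI/Ī) = (427.3/681.55) ÷ (25220/89660) = 2.229.

2.229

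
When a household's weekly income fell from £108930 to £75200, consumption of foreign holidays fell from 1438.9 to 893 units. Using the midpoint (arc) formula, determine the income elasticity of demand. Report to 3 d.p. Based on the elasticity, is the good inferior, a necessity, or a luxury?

ΔQ = 893 − 1438.9 = -545.9; midpoint Q̄ = (1438.9 + 893)/2 = 1165.95.
ΔI = 75200 − 108930 = -33730; midpoint Ī = (108930 + 75200)/2 = 92065.
η = (ΔQ/Q̄) ÷ (ΔI/Ī) = (-545.9/1165.95) ÷ (-33730/92065) = 1.278.
η > 1 ⇒ luxury.

1.278 (luxury)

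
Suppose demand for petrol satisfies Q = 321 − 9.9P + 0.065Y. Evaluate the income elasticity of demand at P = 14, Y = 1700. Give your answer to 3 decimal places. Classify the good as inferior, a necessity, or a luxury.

0.377 (necessity)

At P = 14, Y = 1700: Q = 292.900.
Holding P constant, ∂Q/∂Y = 0.065.
η_Y = (∂Q/∂Y)·(Y/Q) = 0.065 × (1700/292.900) = 0.377.
Since 0 < η < 1, this is a necessity.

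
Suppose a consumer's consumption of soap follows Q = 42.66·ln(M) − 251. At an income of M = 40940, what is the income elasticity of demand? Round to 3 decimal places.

0.211

At M = 40940: Q = 202.043.
dQ/dM = 42.66/M = 0.00104201 at this income.
η = (dQ/dM)·(M/Q) = 0.00104201 × (40940/202.043) = 0.211.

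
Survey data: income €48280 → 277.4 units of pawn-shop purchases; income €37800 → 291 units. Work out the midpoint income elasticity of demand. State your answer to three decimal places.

-0.197

ΔQ = 291 − 277.4 = 13.6; midpoint Q̄ = (277.4 + 291)/2 = 284.2.
ΔI = 37800 − 48280 = -10480; midpoint Ī = (48280 + 37800)/2 = 43040.
η = (ΔQ/Q̄) ÷ (ΔI/Ī) = (13.6/284.2) ÷ (-10480/43040) = -0.197.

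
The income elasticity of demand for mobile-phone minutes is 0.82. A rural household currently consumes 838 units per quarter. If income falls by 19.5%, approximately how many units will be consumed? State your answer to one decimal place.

704.0

%ΔQ ≈ η × %ΔI = 0.82 × (-19.5%) = -15.99%.
New Q ≈ 838 × (1 − 0.1599) = 704.0.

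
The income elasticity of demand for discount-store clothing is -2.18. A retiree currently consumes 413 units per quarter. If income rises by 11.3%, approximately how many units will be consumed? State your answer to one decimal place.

311.3

%ΔQ ≈ η × %ΔI = -2.18 × 11.3% = -24.634%.
New Q ≈ 413 × (1 − 0.24634) = 311.3.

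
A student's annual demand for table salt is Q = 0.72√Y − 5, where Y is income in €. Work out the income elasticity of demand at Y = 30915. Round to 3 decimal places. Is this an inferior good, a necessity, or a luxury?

At Y = 30915: Q = 121.595.
dQ/dY = 0.72/(2√Y) = 0.00204747 at this income.
η = (dQ/dY)·(Y/Q) = 0.00204747 × (30915/121.595) = 0.521.
Since 0 < η < 1, the good is a necessity.

0.521 (necessity)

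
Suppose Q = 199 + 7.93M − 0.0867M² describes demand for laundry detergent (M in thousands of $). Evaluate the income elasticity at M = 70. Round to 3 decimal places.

At M = 70: Q = 329.2700.
dQ/dM = 7.93 − 0.1734M = -4.20800.
η = (dQ/dM)·(M/Q) = -4.20800 × (70/329.2700) = -0.895.

-0.895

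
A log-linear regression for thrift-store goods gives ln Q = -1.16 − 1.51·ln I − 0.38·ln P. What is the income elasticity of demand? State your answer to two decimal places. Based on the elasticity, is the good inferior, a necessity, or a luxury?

-1.51 (inferior good)

In a log-linear demand, the coefficient on ln I is the income elasticity.
So η = -1.51.
η < 0 ⇒ inferior good.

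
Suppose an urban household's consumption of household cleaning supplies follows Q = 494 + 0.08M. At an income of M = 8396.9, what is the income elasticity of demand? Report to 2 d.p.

At M = 8396.9: Q = 1165.752.
dQ/dM = 0.08.
η = (dQ/dM)·(M/Q) = 0.08 × (8396.9/1165.752) = 0.58.

0.58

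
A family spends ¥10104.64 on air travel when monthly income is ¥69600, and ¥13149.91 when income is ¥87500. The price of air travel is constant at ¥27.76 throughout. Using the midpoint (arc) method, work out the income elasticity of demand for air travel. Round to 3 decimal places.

With a constant price, Q₁ = 10104.64/27.76 = 364.000 and Q₂ = 13149.91/27.76 = 473.700 (equivalently, work directly with expenditure since P cancels).
Midpoint %ΔQ = (13149.91 − 10104.64)/11627.28 = 0.26191; midpoint %ΔI = (87500 − 69600)/78550 = 0.22788.
η = 0.26191 / 0.22788 = 1.149.

1.149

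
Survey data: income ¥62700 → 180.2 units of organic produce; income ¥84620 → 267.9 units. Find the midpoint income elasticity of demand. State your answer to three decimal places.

1.315

ΔQ = 267.9 − 180.2 = 87.7; midpoint Q̄ = (180.2 + 267.9)/2 = 224.05.
ΔI = 84620 − 62700 = 21920; midpoint Ī = (62700 + 84620)/2 = 73660.
η = (ΔQ/Q̄) ÷ (ΔI/Ī) = (87.7/224.05) ÷ (21920/73660) = 1.315.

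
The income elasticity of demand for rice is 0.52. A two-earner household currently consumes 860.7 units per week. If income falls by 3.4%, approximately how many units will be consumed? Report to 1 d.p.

845.5

%ΔQ ≈ η × %ΔI = 0.52 × (-3.4%) = -1.768%.
New Q ≈ 860.7 × (1 − 0.01768) = 845.5.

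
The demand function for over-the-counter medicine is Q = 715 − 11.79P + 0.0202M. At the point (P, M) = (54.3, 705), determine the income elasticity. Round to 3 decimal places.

0.160

At P = 54.3, M = 705: Q = 89.044.
Holding P constant, ∂Q/∂M = 0.0202.
η_M = (∂Q/∂M)·(M/Q) = 0.0202 × (705/89.044) = 0.160.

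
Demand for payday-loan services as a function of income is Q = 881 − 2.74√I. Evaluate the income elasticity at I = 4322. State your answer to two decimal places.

At I = 4322: Q = 700.867.
dQ/dI = -2.74/(2√I) = -0.0208391 at this income.
η = (dQ/dI)·(I/Q) = -0.0208391 × (4322/700.867) = -0.13.

-0.13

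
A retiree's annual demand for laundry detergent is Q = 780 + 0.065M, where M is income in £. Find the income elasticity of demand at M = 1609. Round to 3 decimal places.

0.118

At M = 1609: Q = 884.585.
dQ/dM = 0.065.
η = (dQ/dM)·(M/Q) = 0.065 × (1609/884.585) = 0.118.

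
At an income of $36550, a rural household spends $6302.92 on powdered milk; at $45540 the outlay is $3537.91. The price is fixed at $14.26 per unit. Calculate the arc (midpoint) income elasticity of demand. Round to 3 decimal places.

-2.566

With a constant price, Q₁ = 6302.92/14.26 = 442.000 and Q₂ = 3537.91/14.26 = 248.100 (equivalently, work directly with expenditure since P cancels).
Midpoint %ΔQ = (3537.91 − 6302.92)/4920.42 = -0.56195; midpoint %ΔI = (45540 − 36550)/41045 = 0.21903.
η = -0.56195 / 0.21903 = -2.566.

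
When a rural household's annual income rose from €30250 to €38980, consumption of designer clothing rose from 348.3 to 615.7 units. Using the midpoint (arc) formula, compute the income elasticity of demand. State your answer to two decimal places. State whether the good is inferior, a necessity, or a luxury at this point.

2.20 (luxury)

ΔQ = 615.7 − 348.3 = 267.4; midpoint Q̄ = (348.3 + 615.7)/2 = 482.
ΔI = 38980 − 30250 = 8730; midpoint Ī = (30250 + 38980)/2 = 34615.
η = (ΔQ/Q̄) ÷ (ΔI/Ī) = (267.4/482) ÷ (8730/34615) = 2.20.
η > 1 ⇒ luxury.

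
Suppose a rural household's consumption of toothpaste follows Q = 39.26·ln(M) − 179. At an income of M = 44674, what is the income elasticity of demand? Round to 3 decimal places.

0.163

At M = 44674: Q = 241.363.
dQ/dM = 39.26/M = 0.000878811 at this income.
η = (dQ/dM)·(M/Q) = 0.000878811 × (44674/241.363) = 0.163.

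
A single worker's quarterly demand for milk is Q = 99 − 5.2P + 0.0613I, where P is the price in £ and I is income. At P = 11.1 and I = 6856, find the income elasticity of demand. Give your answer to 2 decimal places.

At P = 11.1, I = 6856: Q = 461.553.
Holding P constant, ∂Q/∂I = 0.0613.
η_I = (∂Q/∂I)·(I/Q) = 0.0613 × (6856/461.553) = 0.91.

0.91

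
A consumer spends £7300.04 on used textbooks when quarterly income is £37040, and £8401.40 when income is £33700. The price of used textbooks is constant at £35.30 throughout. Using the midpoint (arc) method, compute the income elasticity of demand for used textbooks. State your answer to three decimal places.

-1.486

With a constant price, Q₁ = 7300.04/35.30 = 206.800 and Q₂ = 8401.40/35.30 = 238.000 (equivalently, work directly with expenditure since P cancels).
Midpoint %ΔQ = (8401.40 − 7300.04)/7850.72 = 0.14029; midpoint %ΔI = (33700 − 37040)/35370 = -0.09443.
η = 0.14029 / -0.09443 = -1.486.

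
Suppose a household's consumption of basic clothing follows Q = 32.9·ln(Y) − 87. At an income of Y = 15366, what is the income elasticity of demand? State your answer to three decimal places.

0.143

At Y = 15366: Q = 230.153.
dQ/dY = 32.9/Y = 0.00214109 at this income.
η = (dQ/dY)·(Y/Q) = 0.00214109 × (15366/230.153) = 0.143.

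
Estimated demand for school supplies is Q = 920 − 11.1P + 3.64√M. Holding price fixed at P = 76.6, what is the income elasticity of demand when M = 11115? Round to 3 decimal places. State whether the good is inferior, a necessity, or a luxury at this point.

0.423 (necessity)

At P = 76.6, M = 11115: Q = 453.497.
Holding P constant, ∂Q/∂M = 3.64/(2√M) = 0.017263.
η_M = (∂Q/∂M)·(M/Q) = 0.017263 × (11115/453.497) = 0.423.
Since 0 < η < 1, this is a necessity.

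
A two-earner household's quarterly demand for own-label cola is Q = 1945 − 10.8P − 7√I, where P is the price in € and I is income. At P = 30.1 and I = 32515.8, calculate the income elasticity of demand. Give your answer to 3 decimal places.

At P = 30.1, I = 32515.8: Q = 357.670.
Holding P constant, ∂Q/∂I = -7/(2√I) = -0.0194098.
η_I = (∂Q/∂I)·(I/Q) = -0.0194098 × (32515.8/357.670) = -1.765.

-1.765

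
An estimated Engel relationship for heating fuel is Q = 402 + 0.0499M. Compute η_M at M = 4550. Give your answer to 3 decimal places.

At M = 4550: Q = 629.045.
dQ/dM = 0.0499.
η = (dQ/dM)·(M/Q) = 0.0499 × (4550/629.045) = 0.361.

0.361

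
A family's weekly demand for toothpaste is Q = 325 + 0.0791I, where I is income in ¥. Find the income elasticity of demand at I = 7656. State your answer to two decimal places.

0.65

At I = 7656: Q = 930.590.
dQ/dI = 0.0791.
η = (dQ/dI)·(I/Q) = 0.0791 × (7656/930.590) = 0.65.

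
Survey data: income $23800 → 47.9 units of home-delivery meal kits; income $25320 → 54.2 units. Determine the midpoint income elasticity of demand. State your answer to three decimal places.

1.994

ΔQ = 54.2 − 47.9 = 6.3; midpoint Q̄ = (47.9 + 54.2)/2 = 51.05.
ΔI = 25320 − 23800 = 1520; midpoint Ī = (23800 + 25320)/2 = 24560.
η = (ΔQ/Q̄) ÷ (ΔI/Ī) = (6.3/51.05) ÷ (1520/24560) = 1.994.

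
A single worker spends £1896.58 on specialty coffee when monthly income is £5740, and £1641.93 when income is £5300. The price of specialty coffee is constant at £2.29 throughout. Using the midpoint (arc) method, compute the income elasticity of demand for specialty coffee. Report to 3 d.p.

With a constant price, Q₁ = 1896.58/2.29 = 828.201 and Q₂ = 1641.93/2.29 = 717.000 (equivalently, work directly with expenditure since P cancels).
Midpoint %ΔQ = (1641.93 − 1896.58)/1769.26 = -0.14393; midpoint %ΔI = (5300 − 5740)/5520 = -0.07971.
η = -0.14393 / -0.07971 = 1.806.

1.806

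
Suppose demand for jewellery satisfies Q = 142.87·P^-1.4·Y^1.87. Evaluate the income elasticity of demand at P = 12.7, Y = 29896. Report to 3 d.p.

For a multiplicative demand Q = A·P^α·Y^β, the income elasticity is β everywhere.
Here β = 1.87, so η = 1.870.

1.870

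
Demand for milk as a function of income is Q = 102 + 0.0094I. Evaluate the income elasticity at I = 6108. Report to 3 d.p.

0.360

At I = 6108: Q = 159.415.
dQ/dI = 0.0094.
η = (dQ/dI)·(I/Q) = 0.0094 × (6108/159.415) = 0.360.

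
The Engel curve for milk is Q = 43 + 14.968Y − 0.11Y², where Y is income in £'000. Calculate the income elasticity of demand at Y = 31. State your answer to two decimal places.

0.63

At Y = 31: Q = 401.2980.
dQ/dY = 14.968 − 0.22Y = 8.14800.
η = (dQ/dY)·(Y/Q) = 8.14800 × (31/401.2980) = 0.63.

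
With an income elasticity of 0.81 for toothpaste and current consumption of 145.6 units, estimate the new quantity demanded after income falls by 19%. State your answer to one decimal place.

%ΔQ ≈ η × %ΔI = 0.81 × (-19%) = -15.39%.
New Q ≈ 145.6 × (1 − 0.1539) = 123.2.

123.2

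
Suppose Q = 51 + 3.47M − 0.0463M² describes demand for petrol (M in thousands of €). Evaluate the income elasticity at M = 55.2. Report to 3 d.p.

At M = 55.2: Q = 101.4660.
dQ/dM = 3.47 − 0.0926M = -1.64152.
η = (dQ/dM)·(M/Q) = -1.64152 × (55.2/101.4660) = -0.893.

-0.893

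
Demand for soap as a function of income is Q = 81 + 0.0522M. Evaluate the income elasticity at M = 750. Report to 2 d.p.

0.33

At M = 750: Q = 120.150.
dQ/dM = 0.0522.
η = (dQ/dM)·(M/Q) = 0.0522 × (750/120.150) = 0.33.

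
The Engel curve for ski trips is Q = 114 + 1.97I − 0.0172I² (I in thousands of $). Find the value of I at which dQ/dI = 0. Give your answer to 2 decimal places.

57.27

dQ/dI = 1.97 − 0.0344I.
The good is inferior where dQ/dI < 0. Setting dQ/dI = 0 gives I = 1.97 / 0.0344 = 57.27.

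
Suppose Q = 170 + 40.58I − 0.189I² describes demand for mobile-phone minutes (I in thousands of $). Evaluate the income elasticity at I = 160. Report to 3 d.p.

-1.745

At I = 160: Q = 1824.4000.
dQ/dI = 40.58 − 0.378I = -19.90000.
η = (dQ/dI)·(I/Q) = -19.90000 × (160/1824.4000) = -1.745.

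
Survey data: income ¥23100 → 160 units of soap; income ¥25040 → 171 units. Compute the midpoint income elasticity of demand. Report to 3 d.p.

0.825

ΔQ = 171 − 160 = 11; midpoint Q̄ = (160 + 171)/2 = 165.5.
ΔI = 25040 − 23100 = 1940; midpoint Ī = (23100 + 25040)/2 = 24070.
η = (ΔQ/Q̄) ÷ (ΔI/Ī) = (11/165.5) ÷ (1940/24070) = 0.825.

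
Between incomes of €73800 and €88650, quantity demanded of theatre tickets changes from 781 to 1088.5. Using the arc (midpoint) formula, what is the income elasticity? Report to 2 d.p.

1.80

ΔQ = 1088.5 − 781 = 307.5; midpoint Q̄ = (781 + 1088.5)/2 = 934.75.
ΔI = 88650 − 73800 = 14850; midpoint Ī = (73800 + 88650)/2 = 81225.
η = (ΔQ/Q̄) ÷ (ΔI/Ī) = (307.5/934.75) ÷ (14850/81225) = 1.80.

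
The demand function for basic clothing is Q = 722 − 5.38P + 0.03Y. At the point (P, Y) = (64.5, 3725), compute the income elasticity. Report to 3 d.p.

At P = 64.5, Y = 3725: Q = 486.740.
Holding P constant, ∂Q/∂Y = 0.03.
η_Y = (∂Q/∂Y)·(Y/Q) = 0.03 × (3725/486.740) = 0.230.

0.230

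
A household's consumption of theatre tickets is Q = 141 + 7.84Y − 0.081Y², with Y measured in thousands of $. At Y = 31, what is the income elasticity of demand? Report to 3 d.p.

At Y = 31: Q = 306.1990.
dQ/dY = 7.84 − 0.162Y = 2.81800.
η = (dQ/dY)·(Y/Q) = 2.81800 × (31/306.1990) = 0.285.

0.285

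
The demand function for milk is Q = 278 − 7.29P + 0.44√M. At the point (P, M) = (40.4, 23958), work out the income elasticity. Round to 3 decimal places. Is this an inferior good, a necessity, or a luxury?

0.660 (necessity)

At P = 40.4, M = 23958: Q = 51.589.
Holding P constant, ∂Q/∂M = 0.44/(2√M) = 0.00142134.
η_M = (∂Q/∂M)·(M/Q) = 0.00142134 × (23958/51.589) = 0.660.
Since 0 < η < 1, this is a necessity.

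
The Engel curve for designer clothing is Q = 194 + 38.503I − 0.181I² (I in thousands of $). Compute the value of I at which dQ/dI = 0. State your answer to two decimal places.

dQ/dI = 38.503 − 0.362I.
The good is inferior where dQ/dI < 0. Setting dQ/dI = 0 gives I = 38.503 / 0.362 = 106.36.

106.36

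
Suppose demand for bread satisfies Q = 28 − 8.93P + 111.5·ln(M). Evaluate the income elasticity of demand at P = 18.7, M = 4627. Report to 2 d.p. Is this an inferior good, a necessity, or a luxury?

At P = 18.7, M = 4627: Q = 802.032.
Holding P constant, ∂Q/∂M = 111.5/M = 0.0240977.
η_M = (∂Q/∂M)·(M/Q) = 0.0240977 × (4627/802.032) = 0.14.
Since 0 < η < 1, this is a necessity.

0.14 (necessity)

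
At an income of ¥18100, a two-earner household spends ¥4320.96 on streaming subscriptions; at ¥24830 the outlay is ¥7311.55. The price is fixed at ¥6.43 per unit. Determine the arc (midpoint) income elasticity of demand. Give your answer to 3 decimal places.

With a constant price, Q₁ = 4320.96/6.43 = 672.000 and Q₂ = 7311.55/6.43 = 1137.100 (equivalently, work directly with expenditure since P cancels).
Midpoint %ΔQ = (7311.55 − 4320.96)/5816.26 = 0.51418; midpoint %ΔI = (24830 − 18100)/21465 = 0.31353.
η = 0.51418 / 0.31353 = 1.640.

1.640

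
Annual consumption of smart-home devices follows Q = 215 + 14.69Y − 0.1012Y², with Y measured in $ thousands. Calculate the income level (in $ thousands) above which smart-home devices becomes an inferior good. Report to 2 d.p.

72.58

dQ/dY = 14.69 − 0.2024Y.
The good is inferior where dQ/dY < 0. Setting dQ/dY = 0 gives Y = 14.69 / 0.2024 = 72.58.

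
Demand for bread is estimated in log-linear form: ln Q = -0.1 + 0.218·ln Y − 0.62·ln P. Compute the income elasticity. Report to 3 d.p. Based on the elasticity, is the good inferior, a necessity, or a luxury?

In a log-linear demand, the coefficient on ln Y is the income elasticity.
So η = 0.218.
0 < η < 1 ⇒ necessity.

0.218 (necessity)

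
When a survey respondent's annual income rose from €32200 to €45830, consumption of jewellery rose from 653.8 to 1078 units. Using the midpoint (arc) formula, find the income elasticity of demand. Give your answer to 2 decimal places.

1.40

ΔQ = 1078 − 653.8 = 424.2; midpoint Q̄ = (653.8 + 1078)/2 = 865.9.
ΔI = 45830 − 32200 = 13630; midpoint Ī = (32200 + 45830)/2 = 39015.
η = (ΔQ/Q̄) ÷ (ΔI/Ī) = (424.2/865.9) ÷ (13630/39015) = 1.40.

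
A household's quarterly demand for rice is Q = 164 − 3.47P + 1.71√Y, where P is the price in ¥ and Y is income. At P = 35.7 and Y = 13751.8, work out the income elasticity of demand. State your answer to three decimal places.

At P = 35.7, Y = 13751.8: Q = 240.649.
Holding P constant, ∂Q/∂Y = 1.71/(2√Y) = 0.00729099.
η_Y = (∂Q/∂Y)·(Y/Q) = 0.00729099 × (13751.8/240.649) = 0.417.

0.417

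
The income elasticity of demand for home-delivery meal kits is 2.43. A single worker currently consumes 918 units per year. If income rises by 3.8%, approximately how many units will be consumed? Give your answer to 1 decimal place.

1002.8

%ΔQ ≈ η × %ΔI = 2.43 × 3.8% = 9.234%.
New Q ≈ 918 × (1 + 0.09234) = 1002.8.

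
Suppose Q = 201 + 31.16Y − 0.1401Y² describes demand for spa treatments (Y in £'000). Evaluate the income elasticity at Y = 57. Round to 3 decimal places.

0.569

At Y = 57: Q = 1521.9351.
dQ/dY = 31.16 − 0.2802Y = 15.18860.
η = (dQ/dY)·(Y/Q) = 15.18860 × (57/1521.9351) = 0.569.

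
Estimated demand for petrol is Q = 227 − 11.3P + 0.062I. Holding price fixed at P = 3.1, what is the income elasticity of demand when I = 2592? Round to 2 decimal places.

At P = 3.1, I = 2592: Q = 352.674.
Holding P constant, ∂Q/∂I = 0.062.
η_I = (∂Q/∂I)·(I/Q) = 0.062 × (2592/352.674) = 0.46.

0.46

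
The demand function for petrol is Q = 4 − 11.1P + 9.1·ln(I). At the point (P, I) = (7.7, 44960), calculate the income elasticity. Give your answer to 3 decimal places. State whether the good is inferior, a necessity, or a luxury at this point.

At P = 7.7, I = 44960: Q = 16.023.
Holding P constant, ∂Q/∂I = 9.1/I = 0.000202402.
η_I = (∂Q/∂I)·(I/Q) = 0.000202402 × (44960/16.023) = 0.568.
Since 0 < η < 1, this is a necessity.

0.568 (necessity)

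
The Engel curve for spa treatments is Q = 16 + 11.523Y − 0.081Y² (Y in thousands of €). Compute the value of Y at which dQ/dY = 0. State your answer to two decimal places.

dQ/dY = 11.523 − 0.162Y.
The good is inferior where dQ/dY < 0. Setting dQ/dY = 0 gives Y = 11.523 / 0.162 = 71.13.

71.13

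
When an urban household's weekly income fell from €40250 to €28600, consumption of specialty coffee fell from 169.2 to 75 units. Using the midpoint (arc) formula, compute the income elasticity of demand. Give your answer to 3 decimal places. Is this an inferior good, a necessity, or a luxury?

ΔQ = 75 − 169.2 = -94.2; midpoint Q̄ = (169.2 + 75)/2 = 122.1.
ΔI = 28600 − 40250 = -11650; midpoint Ī = (40250 + 28600)/2 = 34425.
η = (ΔQ/Q̄) ÷ (ΔI/Ī) = (-94.2/122.1) ÷ (-11650/34425) = 2.280.
η > 1 ⇒ luxury.

2.280 (luxury)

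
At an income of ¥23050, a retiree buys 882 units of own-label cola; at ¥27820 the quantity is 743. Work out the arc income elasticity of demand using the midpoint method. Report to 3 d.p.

-0.912

ΔQ = 743 − 882 = -139; midpoint Q̄ = (882 + 743)/2 = 812.5.
ΔI = 27820 − 23050 = 4770; midpoint Ī = (23050 + 27820)/2 = 25435.
η = (ΔQ/Q̄) ÷ (ΔI/Ī) = (-139/812.5) ÷ (4770/25435) = -0.912.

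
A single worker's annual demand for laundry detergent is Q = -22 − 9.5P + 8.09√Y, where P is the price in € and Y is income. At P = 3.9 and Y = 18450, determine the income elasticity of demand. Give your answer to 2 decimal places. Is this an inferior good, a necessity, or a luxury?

At P = 3.9, Y = 18450: Q = 1039.821.
Holding P constant, ∂Q/∂Y = 8.09/(2√Y) = 0.0297797.
η_Y = (∂Q/∂Y)·(Y/Q) = 0.0297797 × (18450/1039.821) = 0.53.
Since 0 < η < 1, this is a necessity.

0.53 (necessity)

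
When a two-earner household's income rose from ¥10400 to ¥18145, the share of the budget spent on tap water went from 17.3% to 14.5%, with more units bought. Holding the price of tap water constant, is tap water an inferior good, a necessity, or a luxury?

Quantity rises but the budget share falls as income rises, so 0 < η < 1.

necessity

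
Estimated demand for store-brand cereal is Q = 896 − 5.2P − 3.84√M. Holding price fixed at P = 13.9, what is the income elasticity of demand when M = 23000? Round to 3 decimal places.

-1.206

At P = 13.9, M = 23000: Q = 241.355.
Holding P constant, ∂Q/∂M = -3.84/(2√M) = -0.0126601.
η_M = (∂Q/∂M)·(M/Q) = -0.0126601 × (23000/241.355) = -1.206.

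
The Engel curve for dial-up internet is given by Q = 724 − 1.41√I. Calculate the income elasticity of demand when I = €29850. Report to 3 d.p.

At I = 29850: Q = 480.392.
dQ/dI = -1.41/(2√I) = -0.00408053 at this income.
η = (dQ/dI)·(I/Q) = -0.00408053 × (29850/480.392) = -0.254.

-0.254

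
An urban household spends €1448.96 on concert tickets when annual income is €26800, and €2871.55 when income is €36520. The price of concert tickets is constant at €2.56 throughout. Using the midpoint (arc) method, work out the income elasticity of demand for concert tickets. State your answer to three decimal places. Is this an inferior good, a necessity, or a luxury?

2.145 (luxury)

With a constant price, Q₁ = 1448.96/2.56 = 566.000 and Q₂ = 2871.55/2.56 = 1121.699 (equivalently, work directly with expenditure since P cancels).
Midpoint %ΔQ = (2871.55 − 1448.96)/2160.26 = 0.65853; midpoint %ΔI = (36520 − 26800)/31660 = 0.30701.
η = 0.65853 / 0.30701 = 2.145.
η > 1 ⇒ luxury.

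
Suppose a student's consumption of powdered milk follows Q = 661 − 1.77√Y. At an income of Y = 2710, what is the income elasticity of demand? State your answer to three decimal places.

-0.081

At Y = 2710: Q = 568.858.
dQ/dY = -1.77/(2√Y) = -0.0170004 at this income.
η = (dQ/dY)·(Y/Q) = -0.0170004 × (2710/568.858) = -0.081.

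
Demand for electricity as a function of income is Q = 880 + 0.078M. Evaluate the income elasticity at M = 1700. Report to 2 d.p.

0.13

At M = 1700: Q = 1012.600.
dQ/dM = 0.078.
η = (dQ/dM)·(M/Q) = 0.078 × (1700/1012.600) = 0.13.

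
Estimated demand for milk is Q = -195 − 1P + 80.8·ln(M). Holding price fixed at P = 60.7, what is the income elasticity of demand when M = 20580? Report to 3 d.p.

0.148

At P = 60.7, M = 20580: Q = 546.812.
Holding P constant, ∂Q/∂M = 80.8/M = 0.00392614.
η_M = (∂Q/∂M)·(M/Q) = 0.00392614 × (20580/546.812) = 0.148.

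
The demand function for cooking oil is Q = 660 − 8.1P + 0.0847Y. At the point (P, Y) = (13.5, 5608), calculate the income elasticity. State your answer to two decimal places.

0.46

At P = 13.5, Y = 5608: Q = 1025.648.
Holding P constant, ∂Q/∂Y = 0.0847.
η_Y = (∂Q/∂Y)·(Y/Q) = 0.0847 × (5608/1025.648) = 0.46.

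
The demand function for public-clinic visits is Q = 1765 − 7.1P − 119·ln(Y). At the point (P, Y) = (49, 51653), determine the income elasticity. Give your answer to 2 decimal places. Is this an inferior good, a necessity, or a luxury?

-0.95 (inferior good)

At P = 49, Y = 51653: Q = 125.676.
Holding P constant, ∂Q/∂Y = -119/Y = -0.00230384.
η_Y = (∂Q/∂Y)·(Y/Q) = -0.00230384 × (51653/125.676) = -0.95.
Since η < 0, this is an inferior good.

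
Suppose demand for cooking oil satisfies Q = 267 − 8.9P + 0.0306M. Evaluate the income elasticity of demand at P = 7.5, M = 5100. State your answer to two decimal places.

0.44

At P = 7.5, M = 5100: Q = 356.310.
Holding P constant, ∂Q/∂M = 0.0306.
η_M = (∂Q/∂M)·(M/Q) = 0.0306 × (5100/356.310) = 0.44.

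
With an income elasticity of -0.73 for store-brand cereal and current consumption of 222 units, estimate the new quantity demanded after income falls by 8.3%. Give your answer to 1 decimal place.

%ΔQ ≈ η × %ΔI = -0.73 × (-8.3%) = 6.059%.
New Q ≈ 222 × (1 + 0.06059) = 235.5.

235.5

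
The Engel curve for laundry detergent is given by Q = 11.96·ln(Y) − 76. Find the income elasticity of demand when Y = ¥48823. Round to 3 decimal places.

At Y = 48823: Q = 53.120.
dQ/dY = 11.96/Y = 0.000244967 at this income.
η = (dQ/dY)·(Y/Q) = 0.000244967 × (48823/53.120) = 0.225.

0.225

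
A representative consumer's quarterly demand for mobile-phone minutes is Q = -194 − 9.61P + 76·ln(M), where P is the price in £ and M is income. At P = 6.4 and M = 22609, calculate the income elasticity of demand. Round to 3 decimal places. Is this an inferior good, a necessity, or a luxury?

At P = 6.4, M = 22609: Q = 506.480.
Holding P constant, ∂Q/∂M = 76/M = 0.00336149.
η_M = (∂Q/∂M)·(M/Q) = 0.00336149 × (22609/506.480) = 0.150.
Since 0 < η < 1, this is a necessity.

0.150 (necessity)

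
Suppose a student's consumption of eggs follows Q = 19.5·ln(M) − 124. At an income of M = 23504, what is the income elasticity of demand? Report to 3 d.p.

At M = 23504: Q = 72.266.
dQ/dM = 19.5/M = 0.000829646 at this income.
η = (dQ/dM)·(M/Q) = 0.000829646 × (23504/72.266) = 0.270.

0.270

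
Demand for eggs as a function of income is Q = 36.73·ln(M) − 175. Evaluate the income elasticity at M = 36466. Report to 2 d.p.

0.17

At M = 36466: Q = 210.817.
dQ/dM = 36.73/M = 0.00100724 at this income.
η = (dQ/dM)·(M/Q) = 0.00100724 × (36466/210.817) = 0.17.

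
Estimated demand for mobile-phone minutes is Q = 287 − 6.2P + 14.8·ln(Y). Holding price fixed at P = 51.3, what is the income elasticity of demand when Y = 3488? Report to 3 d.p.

0.165

At P = 51.3, Y = 3488: Q = 89.665.
Holding P constant, ∂Q/∂Y = 14.8/Y = 0.00424312.
η_Y = (∂Q/∂Y)·(Y/Q) = 0.00424312 × (3488/89.665) = 0.165.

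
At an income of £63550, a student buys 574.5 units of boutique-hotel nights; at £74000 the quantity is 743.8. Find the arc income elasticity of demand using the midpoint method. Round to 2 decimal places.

ΔQ = 743.8 − 574.5 = 169.3; midpoint Q̄ = (574.5 + 743.8)/2 = 659.15.
ΔI = 74000 − 63550 = 10450; midpoint Ī = (63550 + 74000)/2 = 68775.
η = (ΔQ/Q̄) ÷ (ΔI/Ī) = (169.3/659.15) ÷ (10450/68775) = 1.69.

1.69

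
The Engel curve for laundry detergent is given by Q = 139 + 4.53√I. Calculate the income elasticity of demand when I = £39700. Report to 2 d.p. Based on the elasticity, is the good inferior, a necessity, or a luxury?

0.43 (necessity)

At I = 39700: Q = 1041.596.
dQ/dI = 4.53/(2√I) = 0.0113677 at this income.
η = (dQ/dI)·(I/Q) = 0.0113677 × (39700/1041.596) = 0.43.
Since 0 < η < 1, the good is a necessity.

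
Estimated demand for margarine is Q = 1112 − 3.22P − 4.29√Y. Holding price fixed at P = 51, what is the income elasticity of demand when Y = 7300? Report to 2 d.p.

At P = 51, Y = 7300: Q = 581.242.
Holding P constant, ∂Q/∂Y = -4.29/(2√Y) = -0.0251053.
η_Y = (∂Q/∂Y)·(Y/Q) = -0.0251053 × (7300/581.242) = -0.32.

-0.32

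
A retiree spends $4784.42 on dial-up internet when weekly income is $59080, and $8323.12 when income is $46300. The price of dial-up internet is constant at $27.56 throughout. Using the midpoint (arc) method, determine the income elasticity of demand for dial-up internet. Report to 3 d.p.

-2.226

With a constant price, Q₁ = 4784.42/27.56 = 173.600 and Q₂ = 8323.12/27.56 = 302.000 (equivalently, work directly with expenditure since P cancels).
Midpoint %ΔQ = (8323.12 − 4784.42)/6553.77 = 0.53995; midpoint %ΔI = (46300 − 59080)/52690 = -0.24255.
η = 0.53995 / -0.24255 = -2.226.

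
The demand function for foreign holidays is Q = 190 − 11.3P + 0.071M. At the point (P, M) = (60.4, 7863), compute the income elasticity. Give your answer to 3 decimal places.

8.490

At P = 60.4, M = 7863: Q = 65.753.
Holding P constant, ∂Q/∂M = 0.071.
η_M = (∂Q/∂M)·(M/Q) = 0.071 × (7863/65.753) = 8.490.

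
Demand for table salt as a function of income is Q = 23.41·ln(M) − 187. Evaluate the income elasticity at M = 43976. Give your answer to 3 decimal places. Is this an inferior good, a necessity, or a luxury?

0.370 (necessity)

At M = 43976: Q = 63.286.
dQ/dM = 23.41/M = 0.000532336 at this income.
η = (dQ/dM)·(M/Q) = 0.000532336 × (43976/63.286) = 0.370.
Since 0 < η < 1, the good is a necessity.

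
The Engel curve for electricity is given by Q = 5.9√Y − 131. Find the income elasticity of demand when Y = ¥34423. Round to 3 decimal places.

At Y = 34423: Q = 963.653.
dQ/dY = 5.9/(2√Y) = 0.0159 at this income.
η = (dQ/dY)·(Y/Q) = 0.0159 × (34423/963.653) = 0.568.

0.568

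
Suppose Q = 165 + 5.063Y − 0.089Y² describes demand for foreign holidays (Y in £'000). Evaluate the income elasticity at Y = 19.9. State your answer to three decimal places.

0.131

At Y = 19.9: Q = 230.5088.
dQ/dY = 5.063 − 0.178Y = 1.52080.
η = (dQ/dY)·(Y/Q) = 1.52080 × (19.9/230.5088) = 0.131.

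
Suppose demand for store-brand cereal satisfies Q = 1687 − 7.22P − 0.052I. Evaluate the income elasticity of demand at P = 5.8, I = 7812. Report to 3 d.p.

-0.328

At P = 5.8, I = 7812: Q = 1238.900.
Holding P constant, ∂Q/∂I = −0.052.
η_I = (∂Q/∂I)·(I/Q) = -0.052 × (7812/1238.900) = -0.328.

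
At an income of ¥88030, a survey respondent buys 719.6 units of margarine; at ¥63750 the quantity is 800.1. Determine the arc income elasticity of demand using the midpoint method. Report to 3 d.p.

-0.331

ΔQ = 800.1 − 719.6 = 80.5; midpoint Q̄ = (719.6 + 800.1)/2 = 759.85.
ΔI = 63750 − 88030 = -24280; midpoint Ī = (88030 + 63750)/2 = 75890.
η = (ΔQ/Q̄) ÷ (ΔI/Ī) = (80.5/759.85) ÷ (-24280/75890) = -0.331.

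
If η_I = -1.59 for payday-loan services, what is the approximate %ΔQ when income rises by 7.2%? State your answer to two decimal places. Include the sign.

-11.45%

%ΔQ ≈ η × %ΔI = -1.59 × 7.2% = -11.45%.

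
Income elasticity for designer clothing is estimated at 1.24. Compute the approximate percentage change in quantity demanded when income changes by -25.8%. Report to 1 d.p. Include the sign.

%ΔQ ≈ η × %ΔI = 1.24 × (-25.8%) = -32.0%.

-32.0%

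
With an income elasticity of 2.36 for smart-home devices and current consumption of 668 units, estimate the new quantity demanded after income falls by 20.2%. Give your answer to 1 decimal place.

%ΔQ ≈ η × %ΔI = 2.36 × (-20.2%) = -47.672%.
New Q ≈ 668 × (1 − 0.47672) = 349.6.

349.6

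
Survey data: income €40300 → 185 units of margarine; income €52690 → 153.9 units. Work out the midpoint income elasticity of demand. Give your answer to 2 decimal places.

ΔQ = 153.9 − 185 = -31.1; midpoint Q̄ = (185 + 153.9)/2 = 169.45.
ΔI = 52690 − 40300 = 12390; midpoint Ī = (40300 + 52690)/2 = 46495.
η = (ΔQ/Q̄) ÷ (ΔI/Ī) = (-31.1/169.45) ÷ (12390/46495) = -0.69.

-0.69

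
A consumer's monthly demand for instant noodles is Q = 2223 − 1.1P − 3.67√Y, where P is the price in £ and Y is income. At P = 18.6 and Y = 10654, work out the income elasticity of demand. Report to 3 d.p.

-0.104

At P = 18.6, Y = 10654: Q = 1823.729.
Holding P constant, ∂Q/∂Y = -3.67/(2√Y) = -0.0177779.
η_Y = (∂Q/∂Y)·(Y/Q) = -0.0177779 × (10654/1823.729) = -0.104.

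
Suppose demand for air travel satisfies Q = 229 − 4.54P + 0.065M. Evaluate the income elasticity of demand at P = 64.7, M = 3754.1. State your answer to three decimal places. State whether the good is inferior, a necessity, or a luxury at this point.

1.361 (luxury)

At P = 64.7, M = 3754.1: Q = 179.279.
Holding P constant, ∂Q/∂M = 0.065.
η_M = (∂Q/∂M)·(M/Q) = 0.065 × (3754.1/179.279) = 1.361.
Since η > 1, this is a luxury.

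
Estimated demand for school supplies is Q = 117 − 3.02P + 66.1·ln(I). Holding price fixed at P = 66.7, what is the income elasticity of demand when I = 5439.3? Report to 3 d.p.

At P = 66.7, I = 5439.3: Q = 484.119.
Holding P constant, ∂Q/∂I = 66.1/I = 0.0121523.
η_I = (∂Q/∂I)·(I/Q) = 0.0121523 × (5439.3/484.119) = 0.137.

0.137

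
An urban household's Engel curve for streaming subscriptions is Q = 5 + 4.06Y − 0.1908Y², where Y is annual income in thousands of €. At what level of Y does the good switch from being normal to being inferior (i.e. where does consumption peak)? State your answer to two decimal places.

dQ/dY = 4.06 − 0.3816Y.
The good is inferior where dQ/dY < 0. Setting dQ/dY = 0 gives Y = 4.06 / 0.3816 = 10.64.

10.64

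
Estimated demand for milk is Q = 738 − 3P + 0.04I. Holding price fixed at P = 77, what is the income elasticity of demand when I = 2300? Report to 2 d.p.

At P = 77, I = 2300: Q = 599.000.
Holding P constant, ∂Q/∂I = 0.04.
η_I = (∂Q/∂I)·(I/Q) = 0.04 × (2300/599.000) = 0.15.

0.15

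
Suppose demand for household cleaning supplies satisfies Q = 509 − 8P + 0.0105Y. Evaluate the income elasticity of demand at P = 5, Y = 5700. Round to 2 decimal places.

0.11

At P = 5, Y = 5700: Q = 528.850.
Holding P constant, ∂Q/∂Y = 0.0105.
η_Y = (∂Q/∂Y)·(Y/Q) = 0.0105 × (5700/528.850) = 0.11.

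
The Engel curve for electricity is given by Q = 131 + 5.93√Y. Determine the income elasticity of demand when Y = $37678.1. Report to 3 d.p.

0.449

At Y = 37678.1: Q = 1282.063.
dQ/dY = 5.93/(2√Y) = 0.015275 at this income.
η = (dQ/dY)·(Y/Q) = 0.015275 × (37678.1/1282.063) = 0.449.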